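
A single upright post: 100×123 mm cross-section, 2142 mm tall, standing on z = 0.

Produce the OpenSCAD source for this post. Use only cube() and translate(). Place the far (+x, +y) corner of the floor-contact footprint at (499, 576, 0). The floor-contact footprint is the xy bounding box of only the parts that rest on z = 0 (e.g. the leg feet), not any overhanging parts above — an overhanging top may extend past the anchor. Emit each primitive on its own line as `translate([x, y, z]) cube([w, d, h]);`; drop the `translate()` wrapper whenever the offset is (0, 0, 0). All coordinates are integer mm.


translate([399, 453, 0]) cube([100, 123, 2142]);


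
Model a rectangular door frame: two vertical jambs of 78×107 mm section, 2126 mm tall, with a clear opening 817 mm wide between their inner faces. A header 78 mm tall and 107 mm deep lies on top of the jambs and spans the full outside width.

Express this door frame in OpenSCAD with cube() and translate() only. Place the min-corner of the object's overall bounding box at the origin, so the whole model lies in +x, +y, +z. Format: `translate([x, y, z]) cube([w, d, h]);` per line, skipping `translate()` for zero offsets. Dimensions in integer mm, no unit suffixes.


cube([78, 107, 2126]);
translate([895, 0, 0]) cube([78, 107, 2126]);
translate([0, 0, 2126]) cube([973, 107, 78]);


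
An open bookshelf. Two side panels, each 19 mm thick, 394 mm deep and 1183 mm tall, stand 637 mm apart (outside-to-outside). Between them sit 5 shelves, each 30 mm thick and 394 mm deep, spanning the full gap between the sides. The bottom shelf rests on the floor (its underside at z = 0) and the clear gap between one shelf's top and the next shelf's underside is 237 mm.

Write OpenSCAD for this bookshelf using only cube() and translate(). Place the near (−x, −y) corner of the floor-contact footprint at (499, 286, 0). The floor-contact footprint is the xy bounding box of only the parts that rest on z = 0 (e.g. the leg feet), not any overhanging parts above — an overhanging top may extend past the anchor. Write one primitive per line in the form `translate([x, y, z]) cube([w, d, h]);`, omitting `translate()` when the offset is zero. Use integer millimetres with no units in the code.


translate([499, 286, 0]) cube([19, 394, 1183]);
translate([1117, 286, 0]) cube([19, 394, 1183]);
translate([518, 286, 0]) cube([599, 394, 30]);
translate([518, 286, 267]) cube([599, 394, 30]);
translate([518, 286, 534]) cube([599, 394, 30]);
translate([518, 286, 801]) cube([599, 394, 30]);
translate([518, 286, 1068]) cube([599, 394, 30]);


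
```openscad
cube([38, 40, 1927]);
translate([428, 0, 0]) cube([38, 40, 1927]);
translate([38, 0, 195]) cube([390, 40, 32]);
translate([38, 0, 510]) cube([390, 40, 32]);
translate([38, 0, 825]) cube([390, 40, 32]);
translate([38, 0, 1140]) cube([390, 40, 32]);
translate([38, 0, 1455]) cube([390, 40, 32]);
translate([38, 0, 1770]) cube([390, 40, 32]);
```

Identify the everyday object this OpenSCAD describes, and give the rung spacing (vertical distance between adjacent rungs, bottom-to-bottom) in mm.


A ladder. The rung spacing is 315 mm.

Two tall 38×40 posts with 6 short bars between them — a ladder. Adjacent rungs sit at z = 195 and z = 510, so the spacing is 510 − 195 = 315 mm.


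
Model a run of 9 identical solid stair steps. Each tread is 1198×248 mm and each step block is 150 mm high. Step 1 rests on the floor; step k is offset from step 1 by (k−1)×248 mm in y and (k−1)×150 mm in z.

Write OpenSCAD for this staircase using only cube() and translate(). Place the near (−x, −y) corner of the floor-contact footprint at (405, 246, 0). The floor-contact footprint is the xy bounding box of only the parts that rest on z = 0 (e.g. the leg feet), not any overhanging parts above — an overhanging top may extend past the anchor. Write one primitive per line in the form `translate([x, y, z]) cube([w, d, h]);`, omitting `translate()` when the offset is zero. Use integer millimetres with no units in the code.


translate([405, 246, 0]) cube([1198, 248, 150]);
translate([405, 494, 150]) cube([1198, 248, 150]);
translate([405, 742, 300]) cube([1198, 248, 150]);
translate([405, 990, 450]) cube([1198, 248, 150]);
translate([405, 1238, 600]) cube([1198, 248, 150]);
translate([405, 1486, 750]) cube([1198, 248, 150]);
translate([405, 1734, 900]) cube([1198, 248, 150]);
translate([405, 1982, 1050]) cube([1198, 248, 150]);
translate([405, 2230, 1200]) cube([1198, 248, 150]);


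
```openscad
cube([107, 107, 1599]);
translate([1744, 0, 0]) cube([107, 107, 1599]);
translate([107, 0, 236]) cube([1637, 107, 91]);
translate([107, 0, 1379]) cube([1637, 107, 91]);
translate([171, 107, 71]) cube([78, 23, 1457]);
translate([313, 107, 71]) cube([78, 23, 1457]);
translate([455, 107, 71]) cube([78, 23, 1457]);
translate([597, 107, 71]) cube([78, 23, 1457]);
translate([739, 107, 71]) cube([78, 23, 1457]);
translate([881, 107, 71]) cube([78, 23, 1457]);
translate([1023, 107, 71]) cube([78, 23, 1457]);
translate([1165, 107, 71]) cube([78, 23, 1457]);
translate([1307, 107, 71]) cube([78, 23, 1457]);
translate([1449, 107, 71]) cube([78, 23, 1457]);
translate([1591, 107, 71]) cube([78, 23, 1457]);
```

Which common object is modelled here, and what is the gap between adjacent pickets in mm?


A fence section. The picket gap is 64 mm.

Two posts, two rails, 11 pickets — a fence section. Span 1637 mm holds 11 pickets of 78 mm with 12 equal gaps: ⌊(1637 − 11·78) / 12⌋ = 64 mm.


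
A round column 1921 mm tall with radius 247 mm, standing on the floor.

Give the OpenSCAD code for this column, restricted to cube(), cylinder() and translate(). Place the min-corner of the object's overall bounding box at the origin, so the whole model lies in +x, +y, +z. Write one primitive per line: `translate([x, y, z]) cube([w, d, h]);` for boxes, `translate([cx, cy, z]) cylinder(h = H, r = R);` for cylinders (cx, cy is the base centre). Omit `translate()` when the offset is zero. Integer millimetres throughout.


translate([247, 247, 0]) cylinder(h = 1921, r = 247);


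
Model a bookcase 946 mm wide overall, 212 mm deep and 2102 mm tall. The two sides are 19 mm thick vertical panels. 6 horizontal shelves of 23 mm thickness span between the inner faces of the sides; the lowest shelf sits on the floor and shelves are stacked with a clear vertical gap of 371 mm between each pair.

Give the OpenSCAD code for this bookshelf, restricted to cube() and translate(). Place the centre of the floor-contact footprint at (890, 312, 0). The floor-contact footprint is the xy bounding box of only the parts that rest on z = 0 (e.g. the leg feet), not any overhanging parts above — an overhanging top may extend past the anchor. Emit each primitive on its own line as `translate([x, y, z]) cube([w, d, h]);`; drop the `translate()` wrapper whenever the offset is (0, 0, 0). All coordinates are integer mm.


translate([417, 206, 0]) cube([19, 212, 2102]);
translate([1344, 206, 0]) cube([19, 212, 2102]);
translate([436, 206, 0]) cube([908, 212, 23]);
translate([436, 206, 394]) cube([908, 212, 23]);
translate([436, 206, 788]) cube([908, 212, 23]);
translate([436, 206, 1182]) cube([908, 212, 23]);
translate([436, 206, 1576]) cube([908, 212, 23]);
translate([436, 206, 1970]) cube([908, 212, 23]);


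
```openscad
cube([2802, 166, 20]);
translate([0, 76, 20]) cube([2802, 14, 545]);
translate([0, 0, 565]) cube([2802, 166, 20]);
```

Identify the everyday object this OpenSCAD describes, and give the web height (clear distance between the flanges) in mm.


An I-beam. The web height is 545 mm.

Two wide flanges with a thin centred web — an I-beam. Overall 585 mm minus two 20 mm flanges gives a web of 585 − 2·20 = 545 mm.


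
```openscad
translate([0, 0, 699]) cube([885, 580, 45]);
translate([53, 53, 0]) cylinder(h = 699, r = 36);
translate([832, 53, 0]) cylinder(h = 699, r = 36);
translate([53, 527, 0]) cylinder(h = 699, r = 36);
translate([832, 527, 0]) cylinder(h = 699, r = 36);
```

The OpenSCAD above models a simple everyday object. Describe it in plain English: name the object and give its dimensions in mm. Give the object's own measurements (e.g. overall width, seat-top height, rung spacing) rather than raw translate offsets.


A table: top 885 mm (x) × 580 mm (y), 45 mm thick, upper face at z = 744 mm, on four round legs of 72 mm diameter, each leg's bounding box inset 17 mm from the nearest pair of top edges from z = 0 to the bottom of the top.


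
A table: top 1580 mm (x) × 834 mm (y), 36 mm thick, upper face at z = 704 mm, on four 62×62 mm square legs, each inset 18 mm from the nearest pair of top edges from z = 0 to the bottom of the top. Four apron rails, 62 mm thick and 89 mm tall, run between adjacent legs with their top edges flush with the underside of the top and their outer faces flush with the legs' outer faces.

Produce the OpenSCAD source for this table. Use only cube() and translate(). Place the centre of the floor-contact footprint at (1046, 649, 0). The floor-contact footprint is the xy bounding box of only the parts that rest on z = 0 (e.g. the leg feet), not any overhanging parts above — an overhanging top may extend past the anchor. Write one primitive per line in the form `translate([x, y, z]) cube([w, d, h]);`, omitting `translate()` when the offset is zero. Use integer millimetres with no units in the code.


translate([256, 232, 668]) cube([1580, 834, 36]);
translate([274, 250, 0]) cube([62, 62, 668]);
translate([1756, 250, 0]) cube([62, 62, 668]);
translate([274, 986, 0]) cube([62, 62, 668]);
translate([1756, 986, 0]) cube([62, 62, 668]);
translate([336, 250, 579]) cube([1420, 62, 89]);
translate([336, 986, 579]) cube([1420, 62, 89]);
translate([274, 312, 579]) cube([62, 674, 89]);
translate([1756, 312, 579]) cube([62, 674, 89]);


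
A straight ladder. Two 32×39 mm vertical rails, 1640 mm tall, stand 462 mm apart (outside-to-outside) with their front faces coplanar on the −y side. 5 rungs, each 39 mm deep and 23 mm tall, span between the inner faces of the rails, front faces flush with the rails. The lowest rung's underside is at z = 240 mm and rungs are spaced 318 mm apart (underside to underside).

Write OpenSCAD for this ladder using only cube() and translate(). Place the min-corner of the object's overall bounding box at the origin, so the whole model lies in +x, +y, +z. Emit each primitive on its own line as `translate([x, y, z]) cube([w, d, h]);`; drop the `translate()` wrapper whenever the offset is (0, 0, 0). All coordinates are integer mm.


cube([32, 39, 1640]);
translate([430, 0, 0]) cube([32, 39, 1640]);
translate([32, 0, 240]) cube([398, 39, 23]);
translate([32, 0, 558]) cube([398, 39, 23]);
translate([32, 0, 876]) cube([398, 39, 23]);
translate([32, 0, 1194]) cube([398, 39, 23]);
translate([32, 0, 1512]) cube([398, 39, 23]);


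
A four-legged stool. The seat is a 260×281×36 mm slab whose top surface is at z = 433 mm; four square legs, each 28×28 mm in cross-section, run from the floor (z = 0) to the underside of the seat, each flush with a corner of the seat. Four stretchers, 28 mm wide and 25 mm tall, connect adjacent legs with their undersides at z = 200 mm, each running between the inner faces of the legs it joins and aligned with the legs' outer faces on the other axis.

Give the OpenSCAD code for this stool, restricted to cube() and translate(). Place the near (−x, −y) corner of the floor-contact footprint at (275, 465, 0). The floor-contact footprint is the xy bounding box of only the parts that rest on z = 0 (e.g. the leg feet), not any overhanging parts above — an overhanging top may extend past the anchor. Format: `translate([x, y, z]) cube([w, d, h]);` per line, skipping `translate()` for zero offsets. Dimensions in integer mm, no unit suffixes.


translate([275, 465, 397]) cube([260, 281, 36]);
translate([275, 465, 0]) cube([28, 28, 397]);
translate([507, 465, 0]) cube([28, 28, 397]);
translate([275, 718, 0]) cube([28, 28, 397]);
translate([507, 718, 0]) cube([28, 28, 397]);
translate([303, 465, 200]) cube([204, 28, 25]);
translate([303, 718, 200]) cube([204, 28, 25]);
translate([275, 493, 200]) cube([28, 225, 25]);
translate([507, 493, 200]) cube([28, 225, 25]);


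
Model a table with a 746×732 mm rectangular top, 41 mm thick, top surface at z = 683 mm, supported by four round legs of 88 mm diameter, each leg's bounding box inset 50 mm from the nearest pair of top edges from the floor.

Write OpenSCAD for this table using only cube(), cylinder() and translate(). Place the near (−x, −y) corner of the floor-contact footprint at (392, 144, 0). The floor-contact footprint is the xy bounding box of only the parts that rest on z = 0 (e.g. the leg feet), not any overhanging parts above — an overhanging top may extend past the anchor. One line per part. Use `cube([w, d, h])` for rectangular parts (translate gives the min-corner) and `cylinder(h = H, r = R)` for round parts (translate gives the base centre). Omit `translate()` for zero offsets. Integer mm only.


translate([342, 94, 642]) cube([746, 732, 41]);
translate([436, 188, 0]) cylinder(h = 642, r = 44);
translate([994, 188, 0]) cylinder(h = 642, r = 44);
translate([436, 732, 0]) cylinder(h = 642, r = 44);
translate([994, 732, 0]) cylinder(h = 642, r = 44);


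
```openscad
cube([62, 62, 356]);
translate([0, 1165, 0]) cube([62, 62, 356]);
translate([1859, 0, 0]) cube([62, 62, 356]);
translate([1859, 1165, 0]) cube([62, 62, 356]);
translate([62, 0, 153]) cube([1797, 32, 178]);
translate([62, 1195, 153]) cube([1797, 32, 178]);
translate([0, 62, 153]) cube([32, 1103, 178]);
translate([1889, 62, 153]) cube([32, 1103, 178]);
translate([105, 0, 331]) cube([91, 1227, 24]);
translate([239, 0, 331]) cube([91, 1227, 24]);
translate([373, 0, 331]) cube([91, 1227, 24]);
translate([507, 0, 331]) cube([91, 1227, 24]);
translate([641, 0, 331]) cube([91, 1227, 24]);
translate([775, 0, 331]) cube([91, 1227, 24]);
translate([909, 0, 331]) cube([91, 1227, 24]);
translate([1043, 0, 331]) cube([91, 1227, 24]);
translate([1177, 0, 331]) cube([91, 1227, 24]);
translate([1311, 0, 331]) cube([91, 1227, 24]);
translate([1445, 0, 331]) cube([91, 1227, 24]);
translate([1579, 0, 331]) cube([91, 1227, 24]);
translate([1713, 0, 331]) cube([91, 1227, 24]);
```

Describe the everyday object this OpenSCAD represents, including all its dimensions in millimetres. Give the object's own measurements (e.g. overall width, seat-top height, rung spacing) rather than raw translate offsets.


A bed frame 1921 mm long (x) by 1227 mm wide (y). Four 62×62 mm corner posts, 356 mm tall, at the corners of the footprint. Four rails of 32 mm thickness and 178 mm height run between adjacent posts with their undersides at z = 153 mm, their outer faces flush with the outside of the frame (the two x-running rails run between the posts' inner faces; the two y-running rails run between the posts' inner faces). 13 slats, each 91 mm wide (x) and 24 mm thick, lie across the top of the two x-running rails, running the full 1227 mm width of the frame in y; along x they sit between the end posts with a 43 mm gap after the −x posts and between neighbouring slats, leaving 55 mm before the +x posts.


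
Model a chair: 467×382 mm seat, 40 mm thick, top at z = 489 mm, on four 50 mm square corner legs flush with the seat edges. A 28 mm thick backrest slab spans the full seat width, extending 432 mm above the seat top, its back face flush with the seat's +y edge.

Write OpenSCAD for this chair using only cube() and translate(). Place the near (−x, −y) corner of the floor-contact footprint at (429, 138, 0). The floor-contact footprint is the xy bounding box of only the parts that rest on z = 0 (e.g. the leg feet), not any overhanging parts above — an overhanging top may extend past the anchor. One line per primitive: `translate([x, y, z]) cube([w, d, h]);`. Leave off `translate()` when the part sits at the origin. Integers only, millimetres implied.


translate([429, 138, 449]) cube([467, 382, 40]);
translate([429, 138, 0]) cube([50, 50, 449]);
translate([846, 138, 0]) cube([50, 50, 449]);
translate([429, 470, 0]) cube([50, 50, 449]);
translate([846, 470, 0]) cube([50, 50, 449]);
translate([429, 492, 489]) cube([467, 28, 432]);


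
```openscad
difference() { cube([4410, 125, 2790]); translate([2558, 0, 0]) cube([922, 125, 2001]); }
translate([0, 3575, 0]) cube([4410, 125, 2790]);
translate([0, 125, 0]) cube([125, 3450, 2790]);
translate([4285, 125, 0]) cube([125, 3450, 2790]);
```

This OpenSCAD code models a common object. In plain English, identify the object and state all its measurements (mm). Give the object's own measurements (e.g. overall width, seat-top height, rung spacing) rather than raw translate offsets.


A single room: four walls, each 2790 mm tall and 125 mm thick, enclosing an outside footprint 4410×3700 mm (x × y), no floor or roof. The front and back walls (−y and +y sides) run the full x-width; the side walls fit between their inner faces. A door opening 922 mm wide and 2001 mm tall is cut through the front wall from the floor up, its −x edge 2558 mm from the wall's −x end.


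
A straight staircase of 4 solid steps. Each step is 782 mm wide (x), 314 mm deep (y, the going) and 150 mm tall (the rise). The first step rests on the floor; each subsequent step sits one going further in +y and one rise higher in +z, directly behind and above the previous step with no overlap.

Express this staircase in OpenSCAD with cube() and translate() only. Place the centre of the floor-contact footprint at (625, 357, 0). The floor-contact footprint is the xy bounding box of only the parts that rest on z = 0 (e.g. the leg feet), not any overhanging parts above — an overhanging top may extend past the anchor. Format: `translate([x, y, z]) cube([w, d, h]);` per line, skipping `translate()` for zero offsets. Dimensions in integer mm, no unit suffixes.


translate([234, 200, 0]) cube([782, 314, 150]);
translate([234, 514, 150]) cube([782, 314, 150]);
translate([234, 828, 300]) cube([782, 314, 150]);
translate([234, 1142, 450]) cube([782, 314, 150]);


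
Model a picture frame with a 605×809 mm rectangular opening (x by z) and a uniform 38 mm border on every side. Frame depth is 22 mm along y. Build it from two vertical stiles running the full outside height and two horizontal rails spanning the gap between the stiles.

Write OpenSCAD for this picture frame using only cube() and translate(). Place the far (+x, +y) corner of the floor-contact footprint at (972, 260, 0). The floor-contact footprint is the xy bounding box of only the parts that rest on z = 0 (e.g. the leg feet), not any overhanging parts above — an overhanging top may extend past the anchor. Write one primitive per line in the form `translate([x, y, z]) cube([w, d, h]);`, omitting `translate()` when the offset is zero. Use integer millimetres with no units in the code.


translate([291, 238, 0]) cube([38, 22, 885]);
translate([934, 238, 0]) cube([38, 22, 885]);
translate([329, 238, 0]) cube([605, 22, 38]);
translate([329, 238, 847]) cube([605, 22, 38]);


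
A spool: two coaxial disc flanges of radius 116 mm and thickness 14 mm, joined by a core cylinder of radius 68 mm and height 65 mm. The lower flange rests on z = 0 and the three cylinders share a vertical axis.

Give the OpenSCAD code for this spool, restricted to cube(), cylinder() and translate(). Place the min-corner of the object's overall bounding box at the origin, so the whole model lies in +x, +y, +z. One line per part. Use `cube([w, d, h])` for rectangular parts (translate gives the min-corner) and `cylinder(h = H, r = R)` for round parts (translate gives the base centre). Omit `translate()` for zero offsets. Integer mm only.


translate([116, 116, 0]) cylinder(h = 14, r = 116);
translate([116, 116, 14]) cylinder(h = 65, r = 68);
translate([116, 116, 79]) cylinder(h = 14, r = 116);


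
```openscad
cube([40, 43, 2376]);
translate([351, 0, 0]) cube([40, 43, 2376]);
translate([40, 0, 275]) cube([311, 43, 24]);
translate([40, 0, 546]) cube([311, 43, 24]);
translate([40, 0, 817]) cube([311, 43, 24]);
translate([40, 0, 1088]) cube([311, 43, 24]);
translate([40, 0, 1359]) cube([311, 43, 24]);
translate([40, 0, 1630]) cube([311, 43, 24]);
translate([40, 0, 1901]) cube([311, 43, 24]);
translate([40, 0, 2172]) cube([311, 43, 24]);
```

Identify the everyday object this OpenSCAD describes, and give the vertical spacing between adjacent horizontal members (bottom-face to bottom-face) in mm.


A ladder. The rung spacing is 271 mm.

Two tall 40×43 posts with 8 short bars between them — a ladder. Adjacent rungs sit at z = 275 and z = 546, so the spacing is 546 − 275 = 271 mm.


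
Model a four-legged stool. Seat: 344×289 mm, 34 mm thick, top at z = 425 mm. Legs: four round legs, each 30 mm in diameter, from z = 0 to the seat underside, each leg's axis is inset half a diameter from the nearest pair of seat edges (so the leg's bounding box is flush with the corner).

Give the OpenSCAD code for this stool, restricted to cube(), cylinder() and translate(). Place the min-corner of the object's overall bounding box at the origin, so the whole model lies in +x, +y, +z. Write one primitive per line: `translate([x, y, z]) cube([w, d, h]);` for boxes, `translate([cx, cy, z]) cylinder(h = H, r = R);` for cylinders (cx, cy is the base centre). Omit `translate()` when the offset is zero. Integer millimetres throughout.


// leg_h = 425 - 34 = 391
translate([0, 0, 391]) cube([344, 289, 34]);
translate([15, 15, 0]) cylinder(h = 391, r = 15);
translate([329, 15, 0]) cylinder(h = 391, r = 15);
translate([15, 274, 0]) cylinder(h = 391, r = 15);
translate([329, 274, 0]) cylinder(h = 391, r = 15);


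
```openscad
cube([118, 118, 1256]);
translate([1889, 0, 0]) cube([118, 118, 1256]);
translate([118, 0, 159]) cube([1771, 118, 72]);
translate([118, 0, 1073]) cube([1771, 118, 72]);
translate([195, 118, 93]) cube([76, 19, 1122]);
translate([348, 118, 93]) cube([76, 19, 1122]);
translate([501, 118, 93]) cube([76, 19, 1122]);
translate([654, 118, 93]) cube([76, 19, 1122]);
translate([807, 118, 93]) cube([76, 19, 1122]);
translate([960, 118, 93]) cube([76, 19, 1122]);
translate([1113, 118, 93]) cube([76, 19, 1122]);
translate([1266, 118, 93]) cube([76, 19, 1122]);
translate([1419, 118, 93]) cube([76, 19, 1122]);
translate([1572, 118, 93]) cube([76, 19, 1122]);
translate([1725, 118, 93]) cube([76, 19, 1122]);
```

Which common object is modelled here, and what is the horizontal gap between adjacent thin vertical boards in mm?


A fence section. The picket gap is 77 mm.

Two posts, two rails, 11 pickets — a fence section. Span 1771 mm holds 11 pickets of 76 mm with 12 equal gaps: ⌊(1771 − 11·76) / 12⌋ = 77 mm.


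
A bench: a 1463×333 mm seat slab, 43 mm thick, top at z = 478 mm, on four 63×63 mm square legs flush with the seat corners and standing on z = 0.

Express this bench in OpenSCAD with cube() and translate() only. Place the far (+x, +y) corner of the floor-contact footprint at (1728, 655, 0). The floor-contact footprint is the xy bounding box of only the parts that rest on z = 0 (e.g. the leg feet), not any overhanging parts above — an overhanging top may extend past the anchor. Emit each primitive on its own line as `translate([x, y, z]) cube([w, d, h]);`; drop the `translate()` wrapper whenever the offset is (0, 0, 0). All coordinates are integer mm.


translate([265, 322, 435]) cube([1463, 333, 43]);
translate([265, 322, 0]) cube([63, 63, 435]);
translate([265, 592, 0]) cube([63, 63, 435]);
translate([1665, 322, 0]) cube([63, 63, 435]);
translate([1665, 592, 0]) cube([63, 63, 435]);


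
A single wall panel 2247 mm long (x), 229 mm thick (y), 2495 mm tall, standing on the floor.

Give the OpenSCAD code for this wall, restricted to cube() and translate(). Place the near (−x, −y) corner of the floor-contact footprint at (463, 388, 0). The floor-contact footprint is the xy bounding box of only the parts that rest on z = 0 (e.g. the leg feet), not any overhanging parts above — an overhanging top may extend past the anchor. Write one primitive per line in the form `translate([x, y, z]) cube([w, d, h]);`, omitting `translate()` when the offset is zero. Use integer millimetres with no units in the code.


translate([463, 388, 0]) cube([2247, 229, 2495]);


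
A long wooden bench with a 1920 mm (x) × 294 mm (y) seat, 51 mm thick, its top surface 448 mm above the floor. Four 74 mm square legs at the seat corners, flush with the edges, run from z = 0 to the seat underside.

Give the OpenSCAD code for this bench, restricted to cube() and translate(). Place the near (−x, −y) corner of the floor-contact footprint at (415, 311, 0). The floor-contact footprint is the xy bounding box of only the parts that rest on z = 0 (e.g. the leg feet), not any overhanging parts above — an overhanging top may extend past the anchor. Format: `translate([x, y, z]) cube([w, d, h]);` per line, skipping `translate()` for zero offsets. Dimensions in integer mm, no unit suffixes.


translate([415, 311, 397]) cube([1920, 294, 51]);
translate([415, 311, 0]) cube([74, 74, 397]);
translate([415, 531, 0]) cube([74, 74, 397]);
translate([2261, 311, 0]) cube([74, 74, 397]);
translate([2261, 531, 0]) cube([74, 74, 397]);


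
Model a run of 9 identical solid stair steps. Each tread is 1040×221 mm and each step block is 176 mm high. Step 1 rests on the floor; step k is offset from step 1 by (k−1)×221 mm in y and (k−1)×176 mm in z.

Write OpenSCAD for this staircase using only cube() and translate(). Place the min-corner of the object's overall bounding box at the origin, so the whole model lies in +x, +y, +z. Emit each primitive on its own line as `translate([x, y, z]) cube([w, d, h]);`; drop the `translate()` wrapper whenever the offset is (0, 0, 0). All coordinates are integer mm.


cube([1040, 221, 176]);
translate([0, 221, 176]) cube([1040, 221, 176]);
translate([0, 442, 352]) cube([1040, 221, 176]);
translate([0, 663, 528]) cube([1040, 221, 176]);
translate([0, 884, 704]) cube([1040, 221, 176]);
translate([0, 1105, 880]) cube([1040, 221, 176]);
translate([0, 1326, 1056]) cube([1040, 221, 176]);
translate([0, 1547, 1232]) cube([1040, 221, 176]);
translate([0, 1768, 1408]) cube([1040, 221, 176]);


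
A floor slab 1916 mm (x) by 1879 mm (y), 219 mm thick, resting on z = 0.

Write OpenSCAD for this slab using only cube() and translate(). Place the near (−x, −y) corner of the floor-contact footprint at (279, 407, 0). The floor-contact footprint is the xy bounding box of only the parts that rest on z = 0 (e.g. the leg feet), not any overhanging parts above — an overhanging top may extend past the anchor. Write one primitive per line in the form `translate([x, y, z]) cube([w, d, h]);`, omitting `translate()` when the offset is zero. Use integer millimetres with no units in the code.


translate([279, 407, 0]) cube([1916, 1879, 219]);


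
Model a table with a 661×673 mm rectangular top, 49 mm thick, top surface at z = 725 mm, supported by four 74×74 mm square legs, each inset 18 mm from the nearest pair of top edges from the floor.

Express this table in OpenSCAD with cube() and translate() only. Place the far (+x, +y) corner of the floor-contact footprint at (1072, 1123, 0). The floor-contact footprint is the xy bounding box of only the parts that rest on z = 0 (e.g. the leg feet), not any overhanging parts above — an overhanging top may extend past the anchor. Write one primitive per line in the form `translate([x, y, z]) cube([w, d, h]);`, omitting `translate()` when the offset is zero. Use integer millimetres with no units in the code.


translate([429, 468, 676]) cube([661, 673, 49]);
translate([447, 486, 0]) cube([74, 74, 676]);
translate([998, 486, 0]) cube([74, 74, 676]);
translate([447, 1049, 0]) cube([74, 74, 676]);
translate([998, 1049, 0]) cube([74, 74, 676]);


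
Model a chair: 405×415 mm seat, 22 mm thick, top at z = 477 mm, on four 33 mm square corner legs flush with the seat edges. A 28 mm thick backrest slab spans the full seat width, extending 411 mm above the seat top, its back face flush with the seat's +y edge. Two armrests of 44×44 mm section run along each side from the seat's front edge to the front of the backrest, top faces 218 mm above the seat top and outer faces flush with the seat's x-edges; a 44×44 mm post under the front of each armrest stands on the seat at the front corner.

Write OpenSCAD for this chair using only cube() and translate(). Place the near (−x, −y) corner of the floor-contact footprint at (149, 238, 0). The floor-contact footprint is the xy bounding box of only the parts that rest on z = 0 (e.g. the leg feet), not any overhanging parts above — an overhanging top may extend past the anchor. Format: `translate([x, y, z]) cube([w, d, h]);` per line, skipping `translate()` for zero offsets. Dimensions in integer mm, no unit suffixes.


translate([149, 238, 455]) cube([405, 415, 22]);
translate([149, 238, 0]) cube([33, 33, 455]);
translate([521, 238, 0]) cube([33, 33, 455]);
translate([149, 620, 0]) cube([33, 33, 455]);
translate([521, 620, 0]) cube([33, 33, 455]);
translate([149, 625, 477]) cube([405, 28, 411]);
translate([149, 238, 651]) cube([44, 387, 44]);
translate([510, 238, 651]) cube([44, 387, 44]);
translate([149, 238, 477]) cube([44, 44, 174]);
translate([510, 238, 477]) cube([44, 44, 174]);


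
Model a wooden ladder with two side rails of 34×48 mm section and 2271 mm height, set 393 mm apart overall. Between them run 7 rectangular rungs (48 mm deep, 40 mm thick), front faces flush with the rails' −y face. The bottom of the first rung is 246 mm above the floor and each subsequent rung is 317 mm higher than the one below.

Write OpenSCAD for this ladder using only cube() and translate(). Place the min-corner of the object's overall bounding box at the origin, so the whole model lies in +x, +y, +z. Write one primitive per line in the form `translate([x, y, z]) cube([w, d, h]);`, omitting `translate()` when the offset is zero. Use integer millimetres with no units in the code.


cube([34, 48, 2271]);
translate([359, 0, 0]) cube([34, 48, 2271]);
translate([34, 0, 246]) cube([325, 48, 40]);
translate([34, 0, 563]) cube([325, 48, 40]);
translate([34, 0, 880]) cube([325, 48, 40]);
translate([34, 0, 1197]) cube([325, 48, 40]);
translate([34, 0, 1514]) cube([325, 48, 40]);
translate([34, 0, 1831]) cube([325, 48, 40]);
translate([34, 0, 2148]) cube([325, 48, 40]);


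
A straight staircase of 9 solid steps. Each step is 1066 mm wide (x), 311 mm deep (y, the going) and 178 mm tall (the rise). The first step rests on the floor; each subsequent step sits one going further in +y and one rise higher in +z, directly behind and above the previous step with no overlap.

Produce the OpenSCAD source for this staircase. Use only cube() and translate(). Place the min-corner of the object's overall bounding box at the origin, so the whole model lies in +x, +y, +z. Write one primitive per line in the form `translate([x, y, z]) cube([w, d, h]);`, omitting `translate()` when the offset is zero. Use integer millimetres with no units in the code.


cube([1066, 311, 178]);
translate([0, 311, 178]) cube([1066, 311, 178]);
translate([0, 622, 356]) cube([1066, 311, 178]);
translate([0, 933, 534]) cube([1066, 311, 178]);
translate([0, 1244, 712]) cube([1066, 311, 178]);
translate([0, 1555, 890]) cube([1066, 311, 178]);
translate([0, 1866, 1068]) cube([1066, 311, 178]);
translate([0, 2177, 1246]) cube([1066, 311, 178]);
translate([0, 2488, 1424]) cube([1066, 311, 178]);


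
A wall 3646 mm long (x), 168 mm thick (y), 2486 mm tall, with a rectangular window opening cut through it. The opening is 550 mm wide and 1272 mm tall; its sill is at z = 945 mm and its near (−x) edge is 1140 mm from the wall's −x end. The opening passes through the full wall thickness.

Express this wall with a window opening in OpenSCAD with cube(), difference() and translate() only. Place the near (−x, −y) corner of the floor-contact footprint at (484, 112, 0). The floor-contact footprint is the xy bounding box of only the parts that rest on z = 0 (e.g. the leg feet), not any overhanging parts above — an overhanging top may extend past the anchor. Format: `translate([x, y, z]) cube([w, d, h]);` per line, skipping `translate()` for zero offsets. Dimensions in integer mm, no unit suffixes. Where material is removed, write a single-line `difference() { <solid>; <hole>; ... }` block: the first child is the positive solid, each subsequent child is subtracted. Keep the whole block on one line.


difference() { translate([484, 112, 0]) cube([3646, 168, 2486]); translate([1624, 112, 945]) cube([550, 168, 1272]); }


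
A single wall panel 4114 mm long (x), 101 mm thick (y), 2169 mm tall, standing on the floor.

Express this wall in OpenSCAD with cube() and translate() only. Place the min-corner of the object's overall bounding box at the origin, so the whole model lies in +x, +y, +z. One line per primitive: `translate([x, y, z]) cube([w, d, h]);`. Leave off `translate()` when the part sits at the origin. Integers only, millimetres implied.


cube([4114, 101, 2169]);


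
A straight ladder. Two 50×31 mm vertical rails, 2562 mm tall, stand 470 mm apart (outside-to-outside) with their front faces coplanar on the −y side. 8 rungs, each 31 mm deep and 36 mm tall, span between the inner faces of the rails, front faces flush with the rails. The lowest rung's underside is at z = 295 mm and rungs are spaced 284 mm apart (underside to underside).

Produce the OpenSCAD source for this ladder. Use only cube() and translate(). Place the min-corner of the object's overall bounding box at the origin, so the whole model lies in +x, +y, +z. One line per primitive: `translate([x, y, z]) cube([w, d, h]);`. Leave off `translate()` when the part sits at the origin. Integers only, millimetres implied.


// rung span = 470 - 2*50 = 370
// rung[k] z = 295 + k*284
cube([50, 31, 2562]);
translate([420, 0, 0]) cube([50, 31, 2562]);
translate([50, 0, 295]) cube([370, 31, 36]);
translate([50, 0, 579]) cube([370, 31, 36]);
translate([50, 0, 863]) cube([370, 31, 36]);
translate([50, 0, 1147]) cube([370, 31, 36]);
translate([50, 0, 1431]) cube([370, 31, 36]);
translate([50, 0, 1715]) cube([370, 31, 36]);
translate([50, 0, 1999]) cube([370, 31, 36]);
translate([50, 0, 2283]) cube([370, 31, 36]);


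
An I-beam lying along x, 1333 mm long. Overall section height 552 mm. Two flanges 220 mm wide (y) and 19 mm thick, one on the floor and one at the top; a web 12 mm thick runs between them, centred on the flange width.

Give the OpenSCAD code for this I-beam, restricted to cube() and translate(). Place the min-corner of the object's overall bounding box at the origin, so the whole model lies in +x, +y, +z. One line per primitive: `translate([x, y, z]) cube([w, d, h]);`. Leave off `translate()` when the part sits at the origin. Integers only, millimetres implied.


cube([1333, 220, 19]);
translate([0, 104, 19]) cube([1333, 12, 514]);
translate([0, 0, 533]) cube([1333, 220, 19]);


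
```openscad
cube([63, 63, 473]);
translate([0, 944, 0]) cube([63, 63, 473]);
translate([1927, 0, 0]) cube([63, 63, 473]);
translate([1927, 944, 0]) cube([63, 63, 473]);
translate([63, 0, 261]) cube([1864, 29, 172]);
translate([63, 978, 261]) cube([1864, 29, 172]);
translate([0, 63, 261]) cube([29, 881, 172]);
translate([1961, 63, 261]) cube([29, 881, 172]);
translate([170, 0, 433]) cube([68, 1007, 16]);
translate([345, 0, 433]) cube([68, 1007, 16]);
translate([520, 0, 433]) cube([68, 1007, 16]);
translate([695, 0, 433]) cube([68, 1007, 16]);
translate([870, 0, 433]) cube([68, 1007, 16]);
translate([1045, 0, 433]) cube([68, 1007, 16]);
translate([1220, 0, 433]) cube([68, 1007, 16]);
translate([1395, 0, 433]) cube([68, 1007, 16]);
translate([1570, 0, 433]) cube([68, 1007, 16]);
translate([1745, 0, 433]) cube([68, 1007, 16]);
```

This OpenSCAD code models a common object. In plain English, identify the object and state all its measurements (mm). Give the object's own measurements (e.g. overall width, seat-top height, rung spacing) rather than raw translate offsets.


A bed frame 1990 mm long (x) by 1007 mm wide (y). Four 63×63 mm corner posts, 473 mm tall, at the corners of the footprint. Four rails of 29 mm thickness and 172 mm height run between adjacent posts with their undersides at z = 261 mm, their outer faces flush with the outside of the frame (the two x-running rails run between the posts' inner faces; the two y-running rails run between the posts' inner faces). 10 slats, each 68 mm wide (x) and 16 mm thick, lie across the top of the two x-running rails, running the full 1007 mm width of the frame in y; along x they sit between the end posts with a 107 mm gap after the −x posts and between neighbouring slats, leaving 114 mm before the +x posts.


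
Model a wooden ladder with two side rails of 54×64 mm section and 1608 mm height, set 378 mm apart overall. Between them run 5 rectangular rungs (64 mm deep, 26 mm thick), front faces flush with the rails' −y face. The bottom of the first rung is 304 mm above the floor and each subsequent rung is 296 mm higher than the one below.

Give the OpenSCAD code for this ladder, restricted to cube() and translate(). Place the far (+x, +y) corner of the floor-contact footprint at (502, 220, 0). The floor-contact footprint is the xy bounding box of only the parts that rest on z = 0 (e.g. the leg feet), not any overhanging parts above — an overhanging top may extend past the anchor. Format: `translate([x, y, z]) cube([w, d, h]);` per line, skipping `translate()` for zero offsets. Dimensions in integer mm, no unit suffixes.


translate([124, 156, 0]) cube([54, 64, 1608]);
translate([448, 156, 0]) cube([54, 64, 1608]);
translate([178, 156, 304]) cube([270, 64, 26]);
translate([178, 156, 600]) cube([270, 64, 26]);
translate([178, 156, 896]) cube([270, 64, 26]);
translate([178, 156, 1192]) cube([270, 64, 26]);
translate([178, 156, 1488]) cube([270, 64, 26]);


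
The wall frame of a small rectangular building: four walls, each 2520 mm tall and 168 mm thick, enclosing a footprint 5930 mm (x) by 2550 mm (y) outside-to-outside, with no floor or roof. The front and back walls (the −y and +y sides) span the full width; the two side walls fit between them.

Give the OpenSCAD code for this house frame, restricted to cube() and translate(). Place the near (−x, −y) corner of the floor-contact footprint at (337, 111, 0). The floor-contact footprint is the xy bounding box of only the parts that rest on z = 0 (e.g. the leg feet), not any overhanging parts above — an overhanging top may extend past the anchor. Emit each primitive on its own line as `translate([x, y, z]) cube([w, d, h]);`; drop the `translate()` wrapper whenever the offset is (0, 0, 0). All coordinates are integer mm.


translate([337, 111, 0]) cube([5930, 168, 2520]);
translate([337, 2493, 0]) cube([5930, 168, 2520]);
translate([337, 279, 0]) cube([168, 2214, 2520]);
translate([6099, 279, 0]) cube([168, 2214, 2520]);


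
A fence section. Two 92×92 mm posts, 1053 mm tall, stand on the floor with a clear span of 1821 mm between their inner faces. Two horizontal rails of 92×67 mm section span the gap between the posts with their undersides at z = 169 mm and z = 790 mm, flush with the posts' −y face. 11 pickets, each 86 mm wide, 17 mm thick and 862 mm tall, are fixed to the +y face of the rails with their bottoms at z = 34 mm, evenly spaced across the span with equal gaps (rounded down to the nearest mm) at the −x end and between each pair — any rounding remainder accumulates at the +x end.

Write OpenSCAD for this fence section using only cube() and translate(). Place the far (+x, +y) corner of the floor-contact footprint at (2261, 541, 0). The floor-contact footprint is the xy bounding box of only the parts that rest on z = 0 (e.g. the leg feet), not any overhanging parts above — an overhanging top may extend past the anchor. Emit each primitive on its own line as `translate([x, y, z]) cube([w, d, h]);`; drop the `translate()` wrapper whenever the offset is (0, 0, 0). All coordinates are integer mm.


translate([256, 449, 0]) cube([92, 92, 1053]);
translate([2169, 449, 0]) cube([92, 92, 1053]);
translate([348, 449, 169]) cube([1821, 92, 67]);
translate([348, 449, 790]) cube([1821, 92, 67]);
translate([420, 541, 34]) cube([86, 17, 862]);
translate([578, 541, 34]) cube([86, 17, 862]);
translate([736, 541, 34]) cube([86, 17, 862]);
translate([894, 541, 34]) cube([86, 17, 862]);
translate([1052, 541, 34]) cube([86, 17, 862]);
translate([1210, 541, 34]) cube([86, 17, 862]);
translate([1368, 541, 34]) cube([86, 17, 862]);
translate([1526, 541, 34]) cube([86, 17, 862]);
translate([1684, 541, 34]) cube([86, 17, 862]);
translate([1842, 541, 34]) cube([86, 17, 862]);
translate([2000, 541, 34]) cube([86, 17, 862]);
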